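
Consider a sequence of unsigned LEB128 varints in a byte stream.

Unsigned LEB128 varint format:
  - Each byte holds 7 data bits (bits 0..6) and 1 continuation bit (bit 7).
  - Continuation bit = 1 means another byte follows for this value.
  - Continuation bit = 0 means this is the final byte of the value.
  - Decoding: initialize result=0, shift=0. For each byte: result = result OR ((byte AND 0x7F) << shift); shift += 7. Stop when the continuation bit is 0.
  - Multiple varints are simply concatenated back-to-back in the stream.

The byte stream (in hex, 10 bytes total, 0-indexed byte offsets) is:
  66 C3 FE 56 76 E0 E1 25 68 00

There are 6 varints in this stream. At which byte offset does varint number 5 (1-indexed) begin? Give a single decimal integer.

Answer: 8

Derivation:
  byte[0]=0x66 cont=0 payload=0x66=102: acc |= 102<<0 -> acc=102 shift=7 [end]
Varint 1: bytes[0:1] = 66 -> value 102 (1 byte(s))
  byte[1]=0xC3 cont=1 payload=0x43=67: acc |= 67<<0 -> acc=67 shift=7
  byte[2]=0xFE cont=1 payload=0x7E=126: acc |= 126<<7 -> acc=16195 shift=14
  byte[3]=0x56 cont=0 payload=0x56=86: acc |= 86<<14 -> acc=1425219 shift=21 [end]
Varint 2: bytes[1:4] = C3 FE 56 -> value 1425219 (3 byte(s))
  byte[4]=0x76 cont=0 payload=0x76=118: acc |= 118<<0 -> acc=118 shift=7 [end]
Varint 3: bytes[4:5] = 76 -> value 118 (1 byte(s))
  byte[5]=0xE0 cont=1 payload=0x60=96: acc |= 96<<0 -> acc=96 shift=7
  byte[6]=0xE1 cont=1 payload=0x61=97: acc |= 97<<7 -> acc=12512 shift=14
  byte[7]=0x25 cont=0 payload=0x25=37: acc |= 37<<14 -> acc=618720 shift=21 [end]
Varint 4: bytes[5:8] = E0 E1 25 -> value 618720 (3 byte(s))
  byte[8]=0x68 cont=0 payload=0x68=104: acc |= 104<<0 -> acc=104 shift=7 [end]
Varint 5: bytes[8:9] = 68 -> value 104 (1 byte(s))
  byte[9]=0x00 cont=0 payload=0x00=0: acc |= 0<<0 -> acc=0 shift=7 [end]
Varint 6: bytes[9:10] = 00 -> value 0 (1 byte(s))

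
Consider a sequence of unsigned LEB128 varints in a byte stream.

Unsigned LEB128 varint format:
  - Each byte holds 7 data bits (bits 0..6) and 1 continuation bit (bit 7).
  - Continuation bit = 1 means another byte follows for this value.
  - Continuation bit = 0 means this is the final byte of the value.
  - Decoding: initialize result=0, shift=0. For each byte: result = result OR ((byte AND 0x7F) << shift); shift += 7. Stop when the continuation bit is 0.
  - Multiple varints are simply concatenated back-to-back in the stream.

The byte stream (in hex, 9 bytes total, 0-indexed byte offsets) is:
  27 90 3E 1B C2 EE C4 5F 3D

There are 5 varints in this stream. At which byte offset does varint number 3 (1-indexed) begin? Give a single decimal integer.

  byte[0]=0x27 cont=0 payload=0x27=39: acc |= 39<<0 -> acc=39 shift=7 [end]
Varint 1: bytes[0:1] = 27 -> value 39 (1 byte(s))
  byte[1]=0x90 cont=1 payload=0x10=16: acc |= 16<<0 -> acc=16 shift=7
  byte[2]=0x3E cont=0 payload=0x3E=62: acc |= 62<<7 -> acc=7952 shift=14 [end]
Varint 2: bytes[1:3] = 90 3E -> value 7952 (2 byte(s))
  byte[3]=0x1B cont=0 payload=0x1B=27: acc |= 27<<0 -> acc=27 shift=7 [end]
Varint 3: bytes[3:4] = 1B -> value 27 (1 byte(s))
  byte[4]=0xC2 cont=1 payload=0x42=66: acc |= 66<<0 -> acc=66 shift=7
  byte[5]=0xEE cont=1 payload=0x6E=110: acc |= 110<<7 -> acc=14146 shift=14
  byte[6]=0xC4 cont=1 payload=0x44=68: acc |= 68<<14 -> acc=1128258 shift=21
  byte[7]=0x5F cont=0 payload=0x5F=95: acc |= 95<<21 -> acc=200357698 shift=28 [end]
Varint 4: bytes[4:8] = C2 EE C4 5F -> value 200357698 (4 byte(s))
  byte[8]=0x3D cont=0 payload=0x3D=61: acc |= 61<<0 -> acc=61 shift=7 [end]
Varint 5: bytes[8:9] = 3D -> value 61 (1 byte(s))

Answer: 3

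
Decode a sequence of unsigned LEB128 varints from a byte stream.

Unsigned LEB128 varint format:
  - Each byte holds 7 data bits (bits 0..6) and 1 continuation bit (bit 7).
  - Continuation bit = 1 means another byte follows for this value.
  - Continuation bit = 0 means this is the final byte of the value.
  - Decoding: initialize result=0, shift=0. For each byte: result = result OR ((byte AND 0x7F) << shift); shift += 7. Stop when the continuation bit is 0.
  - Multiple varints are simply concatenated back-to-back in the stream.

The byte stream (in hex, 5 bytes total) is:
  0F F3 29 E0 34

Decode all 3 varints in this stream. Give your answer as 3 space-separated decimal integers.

Answer: 15 5363 6752

Derivation:
  byte[0]=0x0F cont=0 payload=0x0F=15: acc |= 15<<0 -> acc=15 shift=7 [end]
Varint 1: bytes[0:1] = 0F -> value 15 (1 byte(s))
  byte[1]=0xF3 cont=1 payload=0x73=115: acc |= 115<<0 -> acc=115 shift=7
  byte[2]=0x29 cont=0 payload=0x29=41: acc |= 41<<7 -> acc=5363 shift=14 [end]
Varint 2: bytes[1:3] = F3 29 -> value 5363 (2 byte(s))
  byte[3]=0xE0 cont=1 payload=0x60=96: acc |= 96<<0 -> acc=96 shift=7
  byte[4]=0x34 cont=0 payload=0x34=52: acc |= 52<<7 -> acc=6752 shift=14 [end]
Varint 3: bytes[3:5] = E0 34 -> value 6752 (2 byte(s))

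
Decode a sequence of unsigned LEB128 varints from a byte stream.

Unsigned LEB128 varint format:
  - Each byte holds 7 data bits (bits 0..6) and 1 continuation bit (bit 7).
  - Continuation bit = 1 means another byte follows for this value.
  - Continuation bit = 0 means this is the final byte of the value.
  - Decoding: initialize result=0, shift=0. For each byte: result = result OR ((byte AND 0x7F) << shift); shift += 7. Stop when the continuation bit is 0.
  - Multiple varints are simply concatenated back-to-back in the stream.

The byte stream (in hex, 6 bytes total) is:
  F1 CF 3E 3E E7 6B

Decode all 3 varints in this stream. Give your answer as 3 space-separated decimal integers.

  byte[0]=0xF1 cont=1 payload=0x71=113: acc |= 113<<0 -> acc=113 shift=7
  byte[1]=0xCF cont=1 payload=0x4F=79: acc |= 79<<7 -> acc=10225 shift=14
  byte[2]=0x3E cont=0 payload=0x3E=62: acc |= 62<<14 -> acc=1026033 shift=21 [end]
Varint 1: bytes[0:3] = F1 CF 3E -> value 1026033 (3 byte(s))
  byte[3]=0x3E cont=0 payload=0x3E=62: acc |= 62<<0 -> acc=62 shift=7 [end]
Varint 2: bytes[3:4] = 3E -> value 62 (1 byte(s))
  byte[4]=0xE7 cont=1 payload=0x67=103: acc |= 103<<0 -> acc=103 shift=7
  byte[5]=0x6B cont=0 payload=0x6B=107: acc |= 107<<7 -> acc=13799 shift=14 [end]
Varint 3: bytes[4:6] = E7 6B -> value 13799 (2 byte(s))

Answer: 1026033 62 13799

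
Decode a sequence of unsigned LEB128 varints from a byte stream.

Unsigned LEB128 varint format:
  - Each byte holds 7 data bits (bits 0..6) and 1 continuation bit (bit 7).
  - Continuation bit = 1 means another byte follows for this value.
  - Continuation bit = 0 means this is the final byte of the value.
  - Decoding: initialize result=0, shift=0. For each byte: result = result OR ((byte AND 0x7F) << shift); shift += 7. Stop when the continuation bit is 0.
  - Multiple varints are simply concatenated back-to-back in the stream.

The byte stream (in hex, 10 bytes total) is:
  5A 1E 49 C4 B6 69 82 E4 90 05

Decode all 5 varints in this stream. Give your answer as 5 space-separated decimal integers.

  byte[0]=0x5A cont=0 payload=0x5A=90: acc |= 90<<0 -> acc=90 shift=7 [end]
Varint 1: bytes[0:1] = 5A -> value 90 (1 byte(s))
  byte[1]=0x1E cont=0 payload=0x1E=30: acc |= 30<<0 -> acc=30 shift=7 [end]
Varint 2: bytes[1:2] = 1E -> value 30 (1 byte(s))
  byte[2]=0x49 cont=0 payload=0x49=73: acc |= 73<<0 -> acc=73 shift=7 [end]
Varint 3: bytes[2:3] = 49 -> value 73 (1 byte(s))
  byte[3]=0xC4 cont=1 payload=0x44=68: acc |= 68<<0 -> acc=68 shift=7
  byte[4]=0xB6 cont=1 payload=0x36=54: acc |= 54<<7 -> acc=6980 shift=14
  byte[5]=0x69 cont=0 payload=0x69=105: acc |= 105<<14 -> acc=1727300 shift=21 [end]
Varint 4: bytes[3:6] = C4 B6 69 -> value 1727300 (3 byte(s))
  byte[6]=0x82 cont=1 payload=0x02=2: acc |= 2<<0 -> acc=2 shift=7
  byte[7]=0xE4 cont=1 payload=0x64=100: acc |= 100<<7 -> acc=12802 shift=14
  byte[8]=0x90 cont=1 payload=0x10=16: acc |= 16<<14 -> acc=274946 shift=21
  byte[9]=0x05 cont=0 payload=0x05=5: acc |= 5<<21 -> acc=10760706 shift=28 [end]
Varint 5: bytes[6:10] = 82 E4 90 05 -> value 10760706 (4 byte(s))

Answer: 90 30 73 1727300 10760706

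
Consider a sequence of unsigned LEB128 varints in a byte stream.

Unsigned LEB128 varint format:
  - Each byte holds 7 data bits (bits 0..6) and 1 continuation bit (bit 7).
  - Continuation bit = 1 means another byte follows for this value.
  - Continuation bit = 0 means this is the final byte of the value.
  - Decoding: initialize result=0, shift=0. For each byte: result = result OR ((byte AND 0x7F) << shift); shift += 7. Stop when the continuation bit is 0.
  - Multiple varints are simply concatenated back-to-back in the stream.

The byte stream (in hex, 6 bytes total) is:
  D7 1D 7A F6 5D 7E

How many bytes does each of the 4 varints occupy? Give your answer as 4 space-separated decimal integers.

  byte[0]=0xD7 cont=1 payload=0x57=87: acc |= 87<<0 -> acc=87 shift=7
  byte[1]=0x1D cont=0 payload=0x1D=29: acc |= 29<<7 -> acc=3799 shift=14 [end]
Varint 1: bytes[0:2] = D7 1D -> value 3799 (2 byte(s))
  byte[2]=0x7A cont=0 payload=0x7A=122: acc |= 122<<0 -> acc=122 shift=7 [end]
Varint 2: bytes[2:3] = 7A -> value 122 (1 byte(s))
  byte[3]=0xF6 cont=1 payload=0x76=118: acc |= 118<<0 -> acc=118 shift=7
  byte[4]=0x5D cont=0 payload=0x5D=93: acc |= 93<<7 -> acc=12022 shift=14 [end]
Varint 3: bytes[3:5] = F6 5D -> value 12022 (2 byte(s))
  byte[5]=0x7E cont=0 payload=0x7E=126: acc |= 126<<0 -> acc=126 shift=7 [end]
Varint 4: bytes[5:6] = 7E -> value 126 (1 byte(s))

Answer: 2 1 2 1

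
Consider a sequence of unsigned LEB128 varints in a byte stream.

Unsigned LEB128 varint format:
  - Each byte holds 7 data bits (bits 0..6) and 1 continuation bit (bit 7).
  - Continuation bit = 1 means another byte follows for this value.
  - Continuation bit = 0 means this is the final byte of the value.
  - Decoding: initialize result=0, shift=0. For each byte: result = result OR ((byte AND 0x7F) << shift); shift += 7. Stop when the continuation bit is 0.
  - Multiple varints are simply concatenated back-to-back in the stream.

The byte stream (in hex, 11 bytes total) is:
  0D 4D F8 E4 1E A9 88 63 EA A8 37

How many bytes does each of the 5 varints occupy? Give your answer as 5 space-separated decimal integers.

  byte[0]=0x0D cont=0 payload=0x0D=13: acc |= 13<<0 -> acc=13 shift=7 [end]
Varint 1: bytes[0:1] = 0D -> value 13 (1 byte(s))
  byte[1]=0x4D cont=0 payload=0x4D=77: acc |= 77<<0 -> acc=77 shift=7 [end]
Varint 2: bytes[1:2] = 4D -> value 77 (1 byte(s))
  byte[2]=0xF8 cont=1 payload=0x78=120: acc |= 120<<0 -> acc=120 shift=7
  byte[3]=0xE4 cont=1 payload=0x64=100: acc |= 100<<7 -> acc=12920 shift=14
  byte[4]=0x1E cont=0 payload=0x1E=30: acc |= 30<<14 -> acc=504440 shift=21 [end]
Varint 3: bytes[2:5] = F8 E4 1E -> value 504440 (3 byte(s))
  byte[5]=0xA9 cont=1 payload=0x29=41: acc |= 41<<0 -> acc=41 shift=7
  byte[6]=0x88 cont=1 payload=0x08=8: acc |= 8<<7 -> acc=1065 shift=14
  byte[7]=0x63 cont=0 payload=0x63=99: acc |= 99<<14 -> acc=1623081 shift=21 [end]
Varint 4: bytes[5:8] = A9 88 63 -> value 1623081 (3 byte(s))
  byte[8]=0xEA cont=1 payload=0x6A=106: acc |= 106<<0 -> acc=106 shift=7
  byte[9]=0xA8 cont=1 payload=0x28=40: acc |= 40<<7 -> acc=5226 shift=14
  byte[10]=0x37 cont=0 payload=0x37=55: acc |= 55<<14 -> acc=906346 shift=21 [end]
Varint 5: bytes[8:11] = EA A8 37 -> value 906346 (3 byte(s))

Answer: 1 1 3 3 3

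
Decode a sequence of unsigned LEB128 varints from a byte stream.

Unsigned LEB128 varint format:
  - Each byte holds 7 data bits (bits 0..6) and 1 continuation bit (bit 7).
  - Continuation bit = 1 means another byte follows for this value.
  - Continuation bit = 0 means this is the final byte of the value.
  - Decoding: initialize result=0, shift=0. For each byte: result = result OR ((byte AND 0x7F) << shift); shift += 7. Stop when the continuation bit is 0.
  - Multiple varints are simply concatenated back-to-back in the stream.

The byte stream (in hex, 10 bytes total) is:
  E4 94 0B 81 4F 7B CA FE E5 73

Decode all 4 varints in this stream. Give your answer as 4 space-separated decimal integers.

Answer: 182884 10113 123 242843466

Derivation:
  byte[0]=0xE4 cont=1 payload=0x64=100: acc |= 100<<0 -> acc=100 shift=7
  byte[1]=0x94 cont=1 payload=0x14=20: acc |= 20<<7 -> acc=2660 shift=14
  byte[2]=0x0B cont=0 payload=0x0B=11: acc |= 11<<14 -> acc=182884 shift=21 [end]
Varint 1: bytes[0:3] = E4 94 0B -> value 182884 (3 byte(s))
  byte[3]=0x81 cont=1 payload=0x01=1: acc |= 1<<0 -> acc=1 shift=7
  byte[4]=0x4F cont=0 payload=0x4F=79: acc |= 79<<7 -> acc=10113 shift=14 [end]
Varint 2: bytes[3:5] = 81 4F -> value 10113 (2 byte(s))
  byte[5]=0x7B cont=0 payload=0x7B=123: acc |= 123<<0 -> acc=123 shift=7 [end]
Varint 3: bytes[5:6] = 7B -> value 123 (1 byte(s))
  byte[6]=0xCA cont=1 payload=0x4A=74: acc |= 74<<0 -> acc=74 shift=7
  byte[7]=0xFE cont=1 payload=0x7E=126: acc |= 126<<7 -> acc=16202 shift=14
  byte[8]=0xE5 cont=1 payload=0x65=101: acc |= 101<<14 -> acc=1670986 shift=21
  byte[9]=0x73 cont=0 payload=0x73=115: acc |= 115<<21 -> acc=242843466 shift=28 [end]
Varint 4: bytes[6:10] = CA FE E5 73 -> value 242843466 (4 byte(s))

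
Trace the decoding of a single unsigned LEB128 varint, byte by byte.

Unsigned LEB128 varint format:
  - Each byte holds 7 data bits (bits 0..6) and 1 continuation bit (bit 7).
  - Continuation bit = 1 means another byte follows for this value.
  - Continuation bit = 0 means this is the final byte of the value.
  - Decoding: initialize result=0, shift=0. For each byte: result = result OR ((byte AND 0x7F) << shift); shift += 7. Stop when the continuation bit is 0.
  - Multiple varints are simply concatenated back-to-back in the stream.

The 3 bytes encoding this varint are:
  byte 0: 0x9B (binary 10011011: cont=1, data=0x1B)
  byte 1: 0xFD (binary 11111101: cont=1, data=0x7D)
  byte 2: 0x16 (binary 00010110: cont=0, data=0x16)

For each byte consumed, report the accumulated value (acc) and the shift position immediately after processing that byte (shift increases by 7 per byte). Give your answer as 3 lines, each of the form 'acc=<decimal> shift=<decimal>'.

byte 0=0x9B: payload=0x1B=27, contrib = 27<<0 = 27; acc -> 27, shift -> 7
byte 1=0xFD: payload=0x7D=125, contrib = 125<<7 = 16000; acc -> 16027, shift -> 14
byte 2=0x16: payload=0x16=22, contrib = 22<<14 = 360448; acc -> 376475, shift -> 21

Answer: acc=27 shift=7
acc=16027 shift=14
acc=376475 shift=21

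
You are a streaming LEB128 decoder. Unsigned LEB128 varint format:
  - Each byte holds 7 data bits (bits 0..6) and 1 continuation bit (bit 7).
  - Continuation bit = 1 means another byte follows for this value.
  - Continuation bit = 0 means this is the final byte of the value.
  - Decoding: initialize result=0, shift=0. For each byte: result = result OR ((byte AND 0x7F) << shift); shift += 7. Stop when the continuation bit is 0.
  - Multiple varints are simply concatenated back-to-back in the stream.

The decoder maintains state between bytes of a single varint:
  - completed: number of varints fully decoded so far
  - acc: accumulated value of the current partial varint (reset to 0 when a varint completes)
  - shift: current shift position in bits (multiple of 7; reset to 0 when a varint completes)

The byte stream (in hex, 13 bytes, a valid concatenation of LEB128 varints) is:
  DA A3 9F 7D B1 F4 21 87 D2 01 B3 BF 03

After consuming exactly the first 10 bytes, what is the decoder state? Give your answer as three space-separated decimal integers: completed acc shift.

Answer: 3 0 0

Derivation:
byte[0]=0xDA cont=1 payload=0x5A: acc |= 90<<0 -> completed=0 acc=90 shift=7
byte[1]=0xA3 cont=1 payload=0x23: acc |= 35<<7 -> completed=0 acc=4570 shift=14
byte[2]=0x9F cont=1 payload=0x1F: acc |= 31<<14 -> completed=0 acc=512474 shift=21
byte[3]=0x7D cont=0 payload=0x7D: varint #1 complete (value=262656474); reset -> completed=1 acc=0 shift=0
byte[4]=0xB1 cont=1 payload=0x31: acc |= 49<<0 -> completed=1 acc=49 shift=7
byte[5]=0xF4 cont=1 payload=0x74: acc |= 116<<7 -> completed=1 acc=14897 shift=14
byte[6]=0x21 cont=0 payload=0x21: varint #2 complete (value=555569); reset -> completed=2 acc=0 shift=0
byte[7]=0x87 cont=1 payload=0x07: acc |= 7<<0 -> completed=2 acc=7 shift=7
byte[8]=0xD2 cont=1 payload=0x52: acc |= 82<<7 -> completed=2 acc=10503 shift=14
byte[9]=0x01 cont=0 payload=0x01: varint #3 complete (value=26887); reset -> completed=3 acc=0 shift=0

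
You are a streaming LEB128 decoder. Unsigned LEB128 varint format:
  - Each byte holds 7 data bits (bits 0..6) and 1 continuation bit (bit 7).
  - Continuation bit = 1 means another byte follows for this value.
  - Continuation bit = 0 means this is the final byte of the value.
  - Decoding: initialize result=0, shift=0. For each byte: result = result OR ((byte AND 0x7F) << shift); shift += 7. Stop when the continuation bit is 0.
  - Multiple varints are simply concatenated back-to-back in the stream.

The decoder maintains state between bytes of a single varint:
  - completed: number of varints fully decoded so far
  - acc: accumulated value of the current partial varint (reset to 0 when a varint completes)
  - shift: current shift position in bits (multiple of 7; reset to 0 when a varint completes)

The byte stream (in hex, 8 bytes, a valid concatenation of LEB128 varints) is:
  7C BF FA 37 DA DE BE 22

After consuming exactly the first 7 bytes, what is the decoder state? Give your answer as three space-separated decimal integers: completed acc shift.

Answer: 2 1027930 21

Derivation:
byte[0]=0x7C cont=0 payload=0x7C: varint #1 complete (value=124); reset -> completed=1 acc=0 shift=0
byte[1]=0xBF cont=1 payload=0x3F: acc |= 63<<0 -> completed=1 acc=63 shift=7
byte[2]=0xFA cont=1 payload=0x7A: acc |= 122<<7 -> completed=1 acc=15679 shift=14
byte[3]=0x37 cont=0 payload=0x37: varint #2 complete (value=916799); reset -> completed=2 acc=0 shift=0
byte[4]=0xDA cont=1 payload=0x5A: acc |= 90<<0 -> completed=2 acc=90 shift=7
byte[5]=0xDE cont=1 payload=0x5E: acc |= 94<<7 -> completed=2 acc=12122 shift=14
byte[6]=0xBE cont=1 payload=0x3E: acc |= 62<<14 -> completed=2 acc=1027930 shift=21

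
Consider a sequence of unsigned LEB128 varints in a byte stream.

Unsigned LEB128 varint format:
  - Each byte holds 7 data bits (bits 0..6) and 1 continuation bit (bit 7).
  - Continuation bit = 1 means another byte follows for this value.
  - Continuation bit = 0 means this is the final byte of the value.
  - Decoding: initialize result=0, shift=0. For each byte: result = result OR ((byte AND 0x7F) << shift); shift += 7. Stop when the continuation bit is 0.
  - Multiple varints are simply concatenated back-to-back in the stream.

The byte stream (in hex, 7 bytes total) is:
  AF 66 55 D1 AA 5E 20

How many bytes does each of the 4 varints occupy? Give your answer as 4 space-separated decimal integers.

  byte[0]=0xAF cont=1 payload=0x2F=47: acc |= 47<<0 -> acc=47 shift=7
  byte[1]=0x66 cont=0 payload=0x66=102: acc |= 102<<7 -> acc=13103 shift=14 [end]
Varint 1: bytes[0:2] = AF 66 -> value 13103 (2 byte(s))
  byte[2]=0x55 cont=0 payload=0x55=85: acc |= 85<<0 -> acc=85 shift=7 [end]
Varint 2: bytes[2:3] = 55 -> value 85 (1 byte(s))
  byte[3]=0xD1 cont=1 payload=0x51=81: acc |= 81<<0 -> acc=81 shift=7
  byte[4]=0xAA cont=1 payload=0x2A=42: acc |= 42<<7 -> acc=5457 shift=14
  byte[5]=0x5E cont=0 payload=0x5E=94: acc |= 94<<14 -> acc=1545553 shift=21 [end]
Varint 3: bytes[3:6] = D1 AA 5E -> value 1545553 (3 byte(s))
  byte[6]=0x20 cont=0 payload=0x20=32: acc |= 32<<0 -> acc=32 shift=7 [end]
Varint 4: bytes[6:7] = 20 -> value 32 (1 byte(s))

Answer: 2 1 3 1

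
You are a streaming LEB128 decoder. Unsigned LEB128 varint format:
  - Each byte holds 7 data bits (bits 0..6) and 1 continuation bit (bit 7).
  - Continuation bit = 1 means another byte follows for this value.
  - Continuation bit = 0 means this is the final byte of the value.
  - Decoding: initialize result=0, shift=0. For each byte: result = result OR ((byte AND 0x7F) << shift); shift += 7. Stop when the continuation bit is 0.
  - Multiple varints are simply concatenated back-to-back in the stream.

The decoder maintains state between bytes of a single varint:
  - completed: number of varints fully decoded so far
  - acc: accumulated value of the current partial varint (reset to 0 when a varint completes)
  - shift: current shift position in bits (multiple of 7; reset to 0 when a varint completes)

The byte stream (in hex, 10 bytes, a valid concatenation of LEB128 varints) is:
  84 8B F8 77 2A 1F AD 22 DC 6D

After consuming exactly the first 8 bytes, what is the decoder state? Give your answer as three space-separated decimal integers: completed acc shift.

byte[0]=0x84 cont=1 payload=0x04: acc |= 4<<0 -> completed=0 acc=4 shift=7
byte[1]=0x8B cont=1 payload=0x0B: acc |= 11<<7 -> completed=0 acc=1412 shift=14
byte[2]=0xF8 cont=1 payload=0x78: acc |= 120<<14 -> completed=0 acc=1967492 shift=21
byte[3]=0x77 cont=0 payload=0x77: varint #1 complete (value=251528580); reset -> completed=1 acc=0 shift=0
byte[4]=0x2A cont=0 payload=0x2A: varint #2 complete (value=42); reset -> completed=2 acc=0 shift=0
byte[5]=0x1F cont=0 payload=0x1F: varint #3 complete (value=31); reset -> completed=3 acc=0 shift=0
byte[6]=0xAD cont=1 payload=0x2D: acc |= 45<<0 -> completed=3 acc=45 shift=7
byte[7]=0x22 cont=0 payload=0x22: varint #4 complete (value=4397); reset -> completed=4 acc=0 shift=0

Answer: 4 0 0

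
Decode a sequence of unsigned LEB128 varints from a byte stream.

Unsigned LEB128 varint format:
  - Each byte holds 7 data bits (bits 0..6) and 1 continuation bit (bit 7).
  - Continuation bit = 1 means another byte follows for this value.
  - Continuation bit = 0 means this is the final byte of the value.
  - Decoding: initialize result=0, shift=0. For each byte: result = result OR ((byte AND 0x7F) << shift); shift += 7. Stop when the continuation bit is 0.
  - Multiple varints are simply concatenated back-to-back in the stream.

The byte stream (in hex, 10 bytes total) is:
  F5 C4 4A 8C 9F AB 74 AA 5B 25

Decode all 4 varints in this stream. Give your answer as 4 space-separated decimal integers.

  byte[0]=0xF5 cont=1 payload=0x75=117: acc |= 117<<0 -> acc=117 shift=7
  byte[1]=0xC4 cont=1 payload=0x44=68: acc |= 68<<7 -> acc=8821 shift=14
  byte[2]=0x4A cont=0 payload=0x4A=74: acc |= 74<<14 -> acc=1221237 shift=21 [end]
Varint 1: bytes[0:3] = F5 C4 4A -> value 1221237 (3 byte(s))
  byte[3]=0x8C cont=1 payload=0x0C=12: acc |= 12<<0 -> acc=12 shift=7
  byte[4]=0x9F cont=1 payload=0x1F=31: acc |= 31<<7 -> acc=3980 shift=14
  byte[5]=0xAB cont=1 payload=0x2B=43: acc |= 43<<14 -> acc=708492 shift=21
  byte[6]=0x74 cont=0 payload=0x74=116: acc |= 116<<21 -> acc=243978124 shift=28 [end]
Varint 2: bytes[3:7] = 8C 9F AB 74 -> value 243978124 (4 byte(s))
  byte[7]=0xAA cont=1 payload=0x2A=42: acc |= 42<<0 -> acc=42 shift=7
  byte[8]=0x5B cont=0 payload=0x5B=91: acc |= 91<<7 -> acc=11690 shift=14 [end]
Varint 3: bytes[7:9] = AA 5B -> value 11690 (2 byte(s))
  byte[9]=0x25 cont=0 payload=0x25=37: acc |= 37<<0 -> acc=37 shift=7 [end]
Varint 4: bytes[9:10] = 25 -> value 37 (1 byte(s))

Answer: 1221237 243978124 11690 37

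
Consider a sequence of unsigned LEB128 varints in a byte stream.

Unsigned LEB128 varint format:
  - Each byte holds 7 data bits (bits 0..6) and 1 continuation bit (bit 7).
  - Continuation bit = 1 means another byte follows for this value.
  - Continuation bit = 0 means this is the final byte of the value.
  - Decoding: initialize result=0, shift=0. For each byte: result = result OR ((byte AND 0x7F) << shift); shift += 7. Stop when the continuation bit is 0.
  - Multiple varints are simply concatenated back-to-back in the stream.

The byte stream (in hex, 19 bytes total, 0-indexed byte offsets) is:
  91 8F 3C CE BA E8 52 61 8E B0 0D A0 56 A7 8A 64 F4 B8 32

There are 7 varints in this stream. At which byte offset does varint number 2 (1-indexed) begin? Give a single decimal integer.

Answer: 3

Derivation:
  byte[0]=0x91 cont=1 payload=0x11=17: acc |= 17<<0 -> acc=17 shift=7
  byte[1]=0x8F cont=1 payload=0x0F=15: acc |= 15<<7 -> acc=1937 shift=14
  byte[2]=0x3C cont=0 payload=0x3C=60: acc |= 60<<14 -> acc=984977 shift=21 [end]
Varint 1: bytes[0:3] = 91 8F 3C -> value 984977 (3 byte(s))
  byte[3]=0xCE cont=1 payload=0x4E=78: acc |= 78<<0 -> acc=78 shift=7
  byte[4]=0xBA cont=1 payload=0x3A=58: acc |= 58<<7 -> acc=7502 shift=14
  byte[5]=0xE8 cont=1 payload=0x68=104: acc |= 104<<14 -> acc=1711438 shift=21
  byte[6]=0x52 cont=0 payload=0x52=82: acc |= 82<<21 -> acc=173677902 shift=28 [end]
Varint 2: bytes[3:7] = CE BA E8 52 -> value 173677902 (4 byte(s))
  byte[7]=0x61 cont=0 payload=0x61=97: acc |= 97<<0 -> acc=97 shift=7 [end]
Varint 3: bytes[7:8] = 61 -> value 97 (1 byte(s))
  byte[8]=0x8E cont=1 payload=0x0E=14: acc |= 14<<0 -> acc=14 shift=7
  byte[9]=0xB0 cont=1 payload=0x30=48: acc |= 48<<7 -> acc=6158 shift=14
  byte[10]=0x0D cont=0 payload=0x0D=13: acc |= 13<<14 -> acc=219150 shift=21 [end]
Varint 4: bytes[8:11] = 8E B0 0D -> value 219150 (3 byte(s))
  byte[11]=0xA0 cont=1 payload=0x20=32: acc |= 32<<0 -> acc=32 shift=7
  byte[12]=0x56 cont=0 payload=0x56=86: acc |= 86<<7 -> acc=11040 shift=14 [end]
Varint 5: bytes[11:13] = A0 56 -> value 11040 (2 byte(s))
  byte[13]=0xA7 cont=1 payload=0x27=39: acc |= 39<<0 -> acc=39 shift=7
  byte[14]=0x8A cont=1 payload=0x0A=10: acc |= 10<<7 -> acc=1319 shift=14
  byte[15]=0x64 cont=0 payload=0x64=100: acc |= 100<<14 -> acc=1639719 shift=21 [end]
Varint 6: bytes[13:16] = A7 8A 64 -> value 1639719 (3 byte(s))
  byte[16]=0xF4 cont=1 payload=0x74=116: acc |= 116<<0 -> acc=116 shift=7
  byte[17]=0xB8 cont=1 payload=0x38=56: acc |= 56<<7 -> acc=7284 shift=14
  byte[18]=0x32 cont=0 payload=0x32=50: acc |= 50<<14 -> acc=826484 shift=21 [end]
Varint 7: bytes[16:19] = F4 B8 32 -> value 826484 (3 byte(s))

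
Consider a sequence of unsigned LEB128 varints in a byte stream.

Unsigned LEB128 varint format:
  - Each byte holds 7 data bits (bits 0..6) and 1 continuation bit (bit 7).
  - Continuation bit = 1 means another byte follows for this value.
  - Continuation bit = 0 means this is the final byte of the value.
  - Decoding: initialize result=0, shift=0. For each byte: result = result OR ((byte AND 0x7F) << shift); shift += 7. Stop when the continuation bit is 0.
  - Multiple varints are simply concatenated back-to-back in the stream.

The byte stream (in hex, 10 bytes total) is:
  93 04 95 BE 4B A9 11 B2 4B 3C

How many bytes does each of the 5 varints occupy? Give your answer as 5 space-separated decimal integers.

  byte[0]=0x93 cont=1 payload=0x13=19: acc |= 19<<0 -> acc=19 shift=7
  byte[1]=0x04 cont=0 payload=0x04=4: acc |= 4<<7 -> acc=531 shift=14 [end]
Varint 1: bytes[0:2] = 93 04 -> value 531 (2 byte(s))
  byte[2]=0x95 cont=1 payload=0x15=21: acc |= 21<<0 -> acc=21 shift=7
  byte[3]=0xBE cont=1 payload=0x3E=62: acc |= 62<<7 -> acc=7957 shift=14
  byte[4]=0x4B cont=0 payload=0x4B=75: acc |= 75<<14 -> acc=1236757 shift=21 [end]
Varint 2: bytes[2:5] = 95 BE 4B -> value 1236757 (3 byte(s))
  byte[5]=0xA9 cont=1 payload=0x29=41: acc |= 41<<0 -> acc=41 shift=7
  byte[6]=0x11 cont=0 payload=0x11=17: acc |= 17<<7 -> acc=2217 shift=14 [end]
Varint 3: bytes[5:7] = A9 11 -> value 2217 (2 byte(s))
  byte[7]=0xB2 cont=1 payload=0x32=50: acc |= 50<<0 -> acc=50 shift=7
  byte[8]=0x4B cont=0 payload=0x4B=75: acc |= 75<<7 -> acc=9650 shift=14 [end]
Varint 4: bytes[7:9] = B2 4B -> value 9650 (2 byte(s))
  byte[9]=0x3C cont=0 payload=0x3C=60: acc |= 60<<0 -> acc=60 shift=7 [end]
Varint 5: bytes[9:10] = 3C -> value 60 (1 byte(s))

Answer: 2 3 2 2 1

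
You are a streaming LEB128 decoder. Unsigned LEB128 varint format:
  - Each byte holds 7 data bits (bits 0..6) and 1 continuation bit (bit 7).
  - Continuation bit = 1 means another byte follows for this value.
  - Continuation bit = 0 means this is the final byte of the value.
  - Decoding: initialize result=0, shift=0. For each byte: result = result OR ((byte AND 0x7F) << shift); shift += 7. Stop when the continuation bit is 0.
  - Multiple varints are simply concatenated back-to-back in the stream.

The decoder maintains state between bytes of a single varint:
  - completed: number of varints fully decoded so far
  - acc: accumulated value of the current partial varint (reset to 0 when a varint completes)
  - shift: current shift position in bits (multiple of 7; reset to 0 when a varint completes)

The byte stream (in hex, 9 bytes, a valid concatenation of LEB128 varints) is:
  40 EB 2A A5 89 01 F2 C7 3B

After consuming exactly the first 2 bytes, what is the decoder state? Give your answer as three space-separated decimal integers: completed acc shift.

byte[0]=0x40 cont=0 payload=0x40: varint #1 complete (value=64); reset -> completed=1 acc=0 shift=0
byte[1]=0xEB cont=1 payload=0x6B: acc |= 107<<0 -> completed=1 acc=107 shift=7

Answer: 1 107 7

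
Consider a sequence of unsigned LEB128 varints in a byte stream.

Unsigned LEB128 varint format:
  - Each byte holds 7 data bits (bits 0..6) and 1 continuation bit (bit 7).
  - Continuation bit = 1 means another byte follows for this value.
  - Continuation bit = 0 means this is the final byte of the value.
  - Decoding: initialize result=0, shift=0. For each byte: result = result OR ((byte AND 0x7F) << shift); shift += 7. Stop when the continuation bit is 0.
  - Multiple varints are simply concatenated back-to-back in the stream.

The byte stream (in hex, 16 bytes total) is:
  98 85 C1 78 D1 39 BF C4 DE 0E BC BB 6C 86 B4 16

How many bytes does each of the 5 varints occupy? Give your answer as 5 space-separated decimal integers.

Answer: 4 2 4 3 3

Derivation:
  byte[0]=0x98 cont=1 payload=0x18=24: acc |= 24<<0 -> acc=24 shift=7
  byte[1]=0x85 cont=1 payload=0x05=5: acc |= 5<<7 -> acc=664 shift=14
  byte[2]=0xC1 cont=1 payload=0x41=65: acc |= 65<<14 -> acc=1065624 shift=21
  byte[3]=0x78 cont=0 payload=0x78=120: acc |= 120<<21 -> acc=252723864 shift=28 [end]
Varint 1: bytes[0:4] = 98 85 C1 78 -> value 252723864 (4 byte(s))
  byte[4]=0xD1 cont=1 payload=0x51=81: acc |= 81<<0 -> acc=81 shift=7
  byte[5]=0x39 cont=0 payload=0x39=57: acc |= 57<<7 -> acc=7377 shift=14 [end]
Varint 2: bytes[4:6] = D1 39 -> value 7377 (2 byte(s))
  byte[6]=0xBF cont=1 payload=0x3F=63: acc |= 63<<0 -> acc=63 shift=7
  byte[7]=0xC4 cont=1 payload=0x44=68: acc |= 68<<7 -> acc=8767 shift=14
  byte[8]=0xDE cont=1 payload=0x5E=94: acc |= 94<<14 -> acc=1548863 shift=21
  byte[9]=0x0E cont=0 payload=0x0E=14: acc |= 14<<21 -> acc=30908991 shift=28 [end]
Varint 3: bytes[6:10] = BF C4 DE 0E -> value 30908991 (4 byte(s))
  byte[10]=0xBC cont=1 payload=0x3C=60: acc |= 60<<0 -> acc=60 shift=7
  byte[11]=0xBB cont=1 payload=0x3B=59: acc |= 59<<7 -> acc=7612 shift=14
  byte[12]=0x6C cont=0 payload=0x6C=108: acc |= 108<<14 -> acc=1777084 shift=21 [end]
Varint 4: bytes[10:13] = BC BB 6C -> value 1777084 (3 byte(s))
  byte[13]=0x86 cont=1 payload=0x06=6: acc |= 6<<0 -> acc=6 shift=7
  byte[14]=0xB4 cont=1 payload=0x34=52: acc |= 52<<7 -> acc=6662 shift=14
  byte[15]=0x16 cont=0 payload=0x16=22: acc |= 22<<14 -> acc=367110 shift=21 [end]
Varint 5: bytes[13:16] = 86 B4 16 -> value 367110 (3 byte(s))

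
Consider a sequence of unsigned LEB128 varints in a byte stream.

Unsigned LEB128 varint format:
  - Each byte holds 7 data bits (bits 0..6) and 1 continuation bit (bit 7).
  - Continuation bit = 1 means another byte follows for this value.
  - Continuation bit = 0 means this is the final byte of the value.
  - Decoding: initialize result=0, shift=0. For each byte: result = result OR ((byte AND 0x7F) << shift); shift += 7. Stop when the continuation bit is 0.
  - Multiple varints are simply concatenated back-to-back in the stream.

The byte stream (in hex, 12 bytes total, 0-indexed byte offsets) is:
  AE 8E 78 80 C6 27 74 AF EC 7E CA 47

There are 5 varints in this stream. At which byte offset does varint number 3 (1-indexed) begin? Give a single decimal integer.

  byte[0]=0xAE cont=1 payload=0x2E=46: acc |= 46<<0 -> acc=46 shift=7
  byte[1]=0x8E cont=1 payload=0x0E=14: acc |= 14<<7 -> acc=1838 shift=14
  byte[2]=0x78 cont=0 payload=0x78=120: acc |= 120<<14 -> acc=1967918 shift=21 [end]
Varint 1: bytes[0:3] = AE 8E 78 -> value 1967918 (3 byte(s))
  byte[3]=0x80 cont=1 payload=0x00=0: acc |= 0<<0 -> acc=0 shift=7
  byte[4]=0xC6 cont=1 payload=0x46=70: acc |= 70<<7 -> acc=8960 shift=14
  byte[5]=0x27 cont=0 payload=0x27=39: acc |= 39<<14 -> acc=647936 shift=21 [end]
Varint 2: bytes[3:6] = 80 C6 27 -> value 647936 (3 byte(s))
  byte[6]=0x74 cont=0 payload=0x74=116: acc |= 116<<0 -> acc=116 shift=7 [end]
Varint 3: bytes[6:7] = 74 -> value 116 (1 byte(s))
  byte[7]=0xAF cont=1 payload=0x2F=47: acc |= 47<<0 -> acc=47 shift=7
  byte[8]=0xEC cont=1 payload=0x6C=108: acc |= 108<<7 -> acc=13871 shift=14
  byte[9]=0x7E cont=0 payload=0x7E=126: acc |= 126<<14 -> acc=2078255 shift=21 [end]
Varint 4: bytes[7:10] = AF EC 7E -> value 2078255 (3 byte(s))
  byte[10]=0xCA cont=1 payload=0x4A=74: acc |= 74<<0 -> acc=74 shift=7
  byte[11]=0x47 cont=0 payload=0x47=71: acc |= 71<<7 -> acc=9162 shift=14 [end]
Varint 5: bytes[10:12] = CA 47 -> value 9162 (2 byte(s))

Answer: 6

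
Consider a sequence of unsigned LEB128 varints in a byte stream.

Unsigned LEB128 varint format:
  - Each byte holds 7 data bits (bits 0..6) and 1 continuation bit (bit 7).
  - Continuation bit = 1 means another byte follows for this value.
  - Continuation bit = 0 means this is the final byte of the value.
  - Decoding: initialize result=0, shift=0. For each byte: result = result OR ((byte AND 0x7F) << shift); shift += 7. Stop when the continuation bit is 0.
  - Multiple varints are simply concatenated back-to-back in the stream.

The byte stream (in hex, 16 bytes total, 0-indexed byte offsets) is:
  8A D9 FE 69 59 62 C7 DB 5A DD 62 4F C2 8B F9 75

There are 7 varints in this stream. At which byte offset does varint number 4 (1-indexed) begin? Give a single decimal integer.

Answer: 6

Derivation:
  byte[0]=0x8A cont=1 payload=0x0A=10: acc |= 10<<0 -> acc=10 shift=7
  byte[1]=0xD9 cont=1 payload=0x59=89: acc |= 89<<7 -> acc=11402 shift=14
  byte[2]=0xFE cont=1 payload=0x7E=126: acc |= 126<<14 -> acc=2075786 shift=21
  byte[3]=0x69 cont=0 payload=0x69=105: acc |= 105<<21 -> acc=222276746 shift=28 [end]
Varint 1: bytes[0:4] = 8A D9 FE 69 -> value 222276746 (4 byte(s))
  byte[4]=0x59 cont=0 payload=0x59=89: acc |= 89<<0 -> acc=89 shift=7 [end]
Varint 2: bytes[4:5] = 59 -> value 89 (1 byte(s))
  byte[5]=0x62 cont=0 payload=0x62=98: acc |= 98<<0 -> acc=98 shift=7 [end]
Varint 3: bytes[5:6] = 62 -> value 98 (1 byte(s))
  byte[6]=0xC7 cont=1 payload=0x47=71: acc |= 71<<0 -> acc=71 shift=7
  byte[7]=0xDB cont=1 payload=0x5B=91: acc |= 91<<7 -> acc=11719 shift=14
  byte[8]=0x5A cont=0 payload=0x5A=90: acc |= 90<<14 -> acc=1486279 shift=21 [end]
Varint 4: bytes[6:9] = C7 DB 5A -> value 1486279 (3 byte(s))
  byte[9]=0xDD cont=1 payload=0x5D=93: acc |= 93<<0 -> acc=93 shift=7
  byte[10]=0x62 cont=0 payload=0x62=98: acc |= 98<<7 -> acc=12637 shift=14 [end]
Varint 5: bytes[9:11] = DD 62 -> value 12637 (2 byte(s))
  byte[11]=0x4F cont=0 payload=0x4F=79: acc |= 79<<0 -> acc=79 shift=7 [end]
Varint 6: bytes[11:12] = 4F -> value 79 (1 byte(s))
  byte[12]=0xC2 cont=1 payload=0x42=66: acc |= 66<<0 -> acc=66 shift=7
  byte[13]=0x8B cont=1 payload=0x0B=11: acc |= 11<<7 -> acc=1474 shift=14
  byte[14]=0xF9 cont=1 payload=0x79=121: acc |= 121<<14 -> acc=1983938 shift=21
  byte[15]=0x75 cont=0 payload=0x75=117: acc |= 117<<21 -> acc=247350722 shift=28 [end]
Varint 7: bytes[12:16] = C2 8B F9 75 -> value 247350722 (4 byte(s))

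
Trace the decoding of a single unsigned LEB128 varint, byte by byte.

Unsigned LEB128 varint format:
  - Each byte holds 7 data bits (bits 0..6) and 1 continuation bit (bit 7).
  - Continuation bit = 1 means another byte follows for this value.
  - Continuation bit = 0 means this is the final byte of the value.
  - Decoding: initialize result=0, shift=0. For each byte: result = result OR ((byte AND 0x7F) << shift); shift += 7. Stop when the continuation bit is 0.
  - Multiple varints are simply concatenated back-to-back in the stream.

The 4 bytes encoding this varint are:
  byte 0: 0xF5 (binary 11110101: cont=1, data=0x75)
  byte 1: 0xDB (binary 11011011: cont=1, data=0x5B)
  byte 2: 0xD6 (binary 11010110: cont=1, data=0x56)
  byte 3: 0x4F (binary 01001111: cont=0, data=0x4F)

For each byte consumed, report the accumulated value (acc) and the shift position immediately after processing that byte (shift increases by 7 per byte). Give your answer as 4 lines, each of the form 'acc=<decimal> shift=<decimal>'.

byte 0=0xF5: payload=0x75=117, contrib = 117<<0 = 117; acc -> 117, shift -> 7
byte 1=0xDB: payload=0x5B=91, contrib = 91<<7 = 11648; acc -> 11765, shift -> 14
byte 2=0xD6: payload=0x56=86, contrib = 86<<14 = 1409024; acc -> 1420789, shift -> 21
byte 3=0x4F: payload=0x4F=79, contrib = 79<<21 = 165675008; acc -> 167095797, shift -> 28

Answer: acc=117 shift=7
acc=11765 shift=14
acc=1420789 shift=21
acc=167095797 shift=28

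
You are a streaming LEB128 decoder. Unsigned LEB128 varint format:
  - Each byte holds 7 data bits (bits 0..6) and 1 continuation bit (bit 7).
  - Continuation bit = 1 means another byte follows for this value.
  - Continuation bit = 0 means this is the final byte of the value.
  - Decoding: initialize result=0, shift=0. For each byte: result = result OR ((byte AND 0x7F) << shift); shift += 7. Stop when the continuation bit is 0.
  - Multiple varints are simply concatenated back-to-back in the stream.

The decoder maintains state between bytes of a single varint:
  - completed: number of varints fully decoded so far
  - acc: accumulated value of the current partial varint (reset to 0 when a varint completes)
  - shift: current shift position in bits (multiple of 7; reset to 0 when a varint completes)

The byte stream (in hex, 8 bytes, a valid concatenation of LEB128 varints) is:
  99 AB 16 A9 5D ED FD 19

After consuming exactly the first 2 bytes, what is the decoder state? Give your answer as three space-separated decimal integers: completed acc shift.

Answer: 0 5529 14

Derivation:
byte[0]=0x99 cont=1 payload=0x19: acc |= 25<<0 -> completed=0 acc=25 shift=7
byte[1]=0xAB cont=1 payload=0x2B: acc |= 43<<7 -> completed=0 acc=5529 shift=14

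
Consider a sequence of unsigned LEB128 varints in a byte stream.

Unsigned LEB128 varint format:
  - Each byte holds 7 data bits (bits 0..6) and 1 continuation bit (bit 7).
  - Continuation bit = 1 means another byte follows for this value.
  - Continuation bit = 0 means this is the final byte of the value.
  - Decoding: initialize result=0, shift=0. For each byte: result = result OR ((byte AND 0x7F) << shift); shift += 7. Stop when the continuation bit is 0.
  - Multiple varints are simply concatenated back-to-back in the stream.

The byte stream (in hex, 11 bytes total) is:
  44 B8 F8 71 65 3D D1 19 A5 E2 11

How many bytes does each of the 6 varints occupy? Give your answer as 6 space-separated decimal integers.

  byte[0]=0x44 cont=0 payload=0x44=68: acc |= 68<<0 -> acc=68 shift=7 [end]
Varint 1: bytes[0:1] = 44 -> value 68 (1 byte(s))
  byte[1]=0xB8 cont=1 payload=0x38=56: acc |= 56<<0 -> acc=56 shift=7
  byte[2]=0xF8 cont=1 payload=0x78=120: acc |= 120<<7 -> acc=15416 shift=14
  byte[3]=0x71 cont=0 payload=0x71=113: acc |= 113<<14 -> acc=1866808 shift=21 [end]
Varint 2: bytes[1:4] = B8 F8 71 -> value 1866808 (3 byte(s))
  byte[4]=0x65 cont=0 payload=0x65=101: acc |= 101<<0 -> acc=101 shift=7 [end]
Varint 3: bytes[4:5] = 65 -> value 101 (1 byte(s))
  byte[5]=0x3D cont=0 payload=0x3D=61: acc |= 61<<0 -> acc=61 shift=7 [end]
Varint 4: bytes[5:6] = 3D -> value 61 (1 byte(s))
  byte[6]=0xD1 cont=1 payload=0x51=81: acc |= 81<<0 -> acc=81 shift=7
  byte[7]=0x19 cont=0 payload=0x19=25: acc |= 25<<7 -> acc=3281 shift=14 [end]
Varint 5: bytes[6:8] = D1 19 -> value 3281 (2 byte(s))
  byte[8]=0xA5 cont=1 payload=0x25=37: acc |= 37<<0 -> acc=37 shift=7
  byte[9]=0xE2 cont=1 payload=0x62=98: acc |= 98<<7 -> acc=12581 shift=14
  byte[10]=0x11 cont=0 payload=0x11=17: acc |= 17<<14 -> acc=291109 shift=21 [end]
Varint 6: bytes[8:11] = A5 E2 11 -> value 291109 (3 byte(s))

Answer: 1 3 1 1 2 3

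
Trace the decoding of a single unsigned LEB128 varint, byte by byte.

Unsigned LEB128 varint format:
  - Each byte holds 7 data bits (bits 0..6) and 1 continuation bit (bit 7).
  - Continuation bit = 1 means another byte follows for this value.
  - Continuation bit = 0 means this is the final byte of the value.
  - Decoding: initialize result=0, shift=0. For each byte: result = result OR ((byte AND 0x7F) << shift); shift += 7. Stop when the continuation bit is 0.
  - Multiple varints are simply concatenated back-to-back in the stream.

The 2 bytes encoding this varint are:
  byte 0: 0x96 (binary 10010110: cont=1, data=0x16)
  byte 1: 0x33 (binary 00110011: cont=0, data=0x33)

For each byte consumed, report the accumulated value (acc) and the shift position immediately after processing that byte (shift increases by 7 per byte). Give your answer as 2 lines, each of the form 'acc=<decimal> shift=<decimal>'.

byte 0=0x96: payload=0x16=22, contrib = 22<<0 = 22; acc -> 22, shift -> 7
byte 1=0x33: payload=0x33=51, contrib = 51<<7 = 6528; acc -> 6550, shift -> 14

Answer: acc=22 shift=7
acc=6550 shift=14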